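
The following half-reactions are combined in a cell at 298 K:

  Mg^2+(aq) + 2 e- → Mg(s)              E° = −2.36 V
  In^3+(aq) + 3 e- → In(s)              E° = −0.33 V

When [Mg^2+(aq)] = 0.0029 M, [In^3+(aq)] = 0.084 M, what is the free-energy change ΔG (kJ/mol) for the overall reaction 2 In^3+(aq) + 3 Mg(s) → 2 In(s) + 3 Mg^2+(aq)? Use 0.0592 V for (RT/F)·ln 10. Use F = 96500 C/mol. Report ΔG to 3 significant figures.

E°cell = −0.33 − (−2.36) = +2.03 V; the balanced reaction transfers n = 6 electrons.
The reaction quotient is [Mg^2+(aq)]^3 / [In^3+(aq)]^2 = 3.46×10^−6; by Nernst, E = +2.03 − (0.0592/6)(−5.461) = +2.0839 V.
ΔG = −nFE = −(6)(96500)(+2.0839) J/mol = −1210 kJ/mol.

−1210 kJ/mol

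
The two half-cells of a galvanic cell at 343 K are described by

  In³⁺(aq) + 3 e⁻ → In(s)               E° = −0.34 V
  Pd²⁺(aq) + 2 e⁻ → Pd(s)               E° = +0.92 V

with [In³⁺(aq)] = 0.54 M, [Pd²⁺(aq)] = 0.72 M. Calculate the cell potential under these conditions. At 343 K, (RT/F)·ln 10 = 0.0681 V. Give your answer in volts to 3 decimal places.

+1.261 V

Since E°(Pd²⁺/Pd) > E°(In³⁺/In), Pd²⁺/Pd serves as the cathode.
E°cell = +0.92 − (−0.34) = +1.26 V, with n = 6 electrons transferred.
For the overall reaction 3 Pd²⁺(aq) + 2 In(s) → 3 Pd(s) + 2 In³⁺(aq), Q = [In³⁺(aq)]^2 / [Pd²⁺(aq)]^3 = 0.781, giving log Q = −0.107.
E = E° − (0.0681/n)·log Q = +1.26 − (0.0681/6)(−0.107) = +1.261 V.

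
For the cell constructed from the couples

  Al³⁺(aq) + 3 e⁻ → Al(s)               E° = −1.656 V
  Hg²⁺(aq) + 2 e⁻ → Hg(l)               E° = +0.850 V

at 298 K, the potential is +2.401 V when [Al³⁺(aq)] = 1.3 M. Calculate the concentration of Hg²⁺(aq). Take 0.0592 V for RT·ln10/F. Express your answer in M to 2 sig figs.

With Hg²⁺/Hg at the cathode and Al³⁺/Al at the anode, E°cell = +0.850 − (−1.656) = +2.506 V (n = 6).
From the Nernst equation, log Q = n(E° − E)/0.0592 = 6·(+2.506 − (+2.401))/0.0592 = 10.642.
Balancing electrons gives 3 Hg²⁺(aq) + 2 Al(s) → 3 Hg(l) + 2 Al³⁺(aq); thus Q = [Al³⁺(aq)]^2 / [Hg²⁺(aq)]^3.
Solving for the unknown gives log [Hg²⁺(aq)] = −3.471, so [Hg²⁺(aq)] ≈ 0.00034 M.

0.00034 M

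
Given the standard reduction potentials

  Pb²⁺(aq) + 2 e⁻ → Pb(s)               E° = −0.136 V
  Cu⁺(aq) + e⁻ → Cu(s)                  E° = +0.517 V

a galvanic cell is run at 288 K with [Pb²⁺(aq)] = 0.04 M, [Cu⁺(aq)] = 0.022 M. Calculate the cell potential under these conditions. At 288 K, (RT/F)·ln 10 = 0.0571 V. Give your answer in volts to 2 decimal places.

Since E°(Cu⁺/Cu) > E°(Pb²⁺/Pb), Cu⁺/Cu serves as the cathode.
The standard potential is +0.517 − (−0.136) = +0.653 V and the balanced reaction transfers n = 2 electrons.
Balancing gives 2 Cu⁺(aq) + Pb(s) → 2 Cu(s) + Pb²⁺(aq); hence Q = [Pb²⁺(aq)] / [Cu⁺(aq)]^2 = 82.6 (log Q = 1.917).
By the Nernst equation, E = +0.653 − (0.0571/2)·(1.917) = +0.60 V.

+0.60 V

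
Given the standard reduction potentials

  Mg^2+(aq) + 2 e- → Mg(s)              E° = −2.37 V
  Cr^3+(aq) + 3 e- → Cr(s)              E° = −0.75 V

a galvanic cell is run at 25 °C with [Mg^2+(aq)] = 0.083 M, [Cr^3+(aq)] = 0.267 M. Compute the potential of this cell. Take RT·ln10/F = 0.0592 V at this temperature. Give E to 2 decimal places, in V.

The Cr³⁺/Cr couple has the more positive E°, so it is the cathode; Mg²⁺/Mg is the anode.
E°cell = E°cat − E°an = −0.75 − (−2.37) = +1.62 V; n = 6.
The balanced reaction is 2 Cr^3+(aq) + 3 Mg(s) → 2 Cr(s) + 3 Mg^2+(aq), so Q = [Mg^2+(aq)]^3 / [Cr^3+(aq)]^2 = 0.00802 and log Q = −2.096.
Applying E = E° − (RT ln10/nF)·log Q gives +1.62 − (0.0592/6)(−2.096) = +1.64 V.

+1.64 V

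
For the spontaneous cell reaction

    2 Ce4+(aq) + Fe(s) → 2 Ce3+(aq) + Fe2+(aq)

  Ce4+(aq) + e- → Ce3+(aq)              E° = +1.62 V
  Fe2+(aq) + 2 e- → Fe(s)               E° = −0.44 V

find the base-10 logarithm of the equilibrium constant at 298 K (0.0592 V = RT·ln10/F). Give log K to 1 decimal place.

The Ce⁴⁺/Ce³⁺ couple is reduced (cathode); E°cell = +1.62 − (−0.44) = +2.06 V with n = 2.
At equilibrium E = 0, so log K = nE°cell / 0.0592 = (2)(+2.06) / 0.0592 = 69.6.

log K = 69.6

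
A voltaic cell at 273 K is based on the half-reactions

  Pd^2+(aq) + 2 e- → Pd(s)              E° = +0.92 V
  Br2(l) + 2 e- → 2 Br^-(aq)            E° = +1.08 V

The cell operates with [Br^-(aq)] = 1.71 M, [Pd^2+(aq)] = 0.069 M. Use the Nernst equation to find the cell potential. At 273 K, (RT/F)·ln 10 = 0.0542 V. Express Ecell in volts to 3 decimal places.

+0.179 V

The Br₂/Br⁻ couple has the more positive E°, so it is the cathode; Pd²⁺/Pd is the anode.
E°cell = +1.08 − (+0.92) = +0.16 V, with n = 2 electrons transferred.
For the overall reaction Br2(l) + Pd(s) → 2 Br^-(aq) + Pd^2+(aq), Q = [Br^-(aq)]^2·[Pd^2+(aq)] = 0.202, giving log Q = −0.695.
Applying E = E° − (RT ln10/nF)·log Q gives +0.16 − (0.0542/2)(−0.695) = +0.179 V.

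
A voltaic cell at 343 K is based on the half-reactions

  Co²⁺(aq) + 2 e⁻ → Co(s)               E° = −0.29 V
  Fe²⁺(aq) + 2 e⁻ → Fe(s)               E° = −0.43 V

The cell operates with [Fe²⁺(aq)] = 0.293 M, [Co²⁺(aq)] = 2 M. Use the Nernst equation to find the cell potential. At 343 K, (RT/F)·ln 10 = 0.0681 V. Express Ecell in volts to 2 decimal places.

+0.17 V

Co²⁺/Co is reduced (cathode, E° = −0.29 V) and Fe²⁺/Fe is oxidized (anode).
The standard potential is −0.29 − (−0.43) = +0.14 V and the balanced reaction transfers n = 2 electrons.
The balanced reaction is Co²⁺(aq) + Fe(s) → Co(s) + Fe²⁺(aq), so Q = [Fe²⁺(aq)] / [Co²⁺(aq)] = 0.146 and log Q = −0.834.
E = E° − (0.0681/n)·log Q = +0.14 − (0.0681/2)(−0.834) = +0.17 V.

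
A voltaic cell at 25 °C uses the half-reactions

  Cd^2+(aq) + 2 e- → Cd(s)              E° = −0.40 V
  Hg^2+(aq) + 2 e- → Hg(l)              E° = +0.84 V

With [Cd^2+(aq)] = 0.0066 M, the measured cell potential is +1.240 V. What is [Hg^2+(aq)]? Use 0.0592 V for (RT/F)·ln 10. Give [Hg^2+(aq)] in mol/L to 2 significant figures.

The Hg²⁺/Hg couple has the larger reduction potential, so it is the cathode: E°cell = +0.84 − (−0.40) = +1.24 V and n = 2.
From the Nernst equation, log Q = n(E° − E)/0.0592 = 2·(+1.24 − (+1.240))/0.0592 = 0.000.
Balancing electrons gives Hg^2+(aq) + Cd(s) → Hg(l) + Cd^2+(aq); thus Q = [Cd^2+(aq)] / [Hg^2+(aq)].
Solving for the unknown gives log [Hg^2+(aq)] = −2.180, so [Hg^2+(aq)] ≈ 0.0066 M.

0.0066 M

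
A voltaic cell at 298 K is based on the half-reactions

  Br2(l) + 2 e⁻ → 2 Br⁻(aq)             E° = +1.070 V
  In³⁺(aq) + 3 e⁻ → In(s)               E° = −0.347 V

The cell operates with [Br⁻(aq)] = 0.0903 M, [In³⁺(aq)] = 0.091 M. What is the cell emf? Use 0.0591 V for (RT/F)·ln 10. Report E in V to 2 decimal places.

+1.50 V

The Br₂/Br⁻ couple has the more positive E°, so it is the cathode; In³⁺/In is the anode.
The standard potential is +1.070 − (−0.347) = +1.417 V and the balanced reaction transfers n = 6 electrons.
The balanced reaction is 3 Br2(l) + 2 In(s) → 6 Br⁻(aq) + 2 In³⁺(aq), so Q = [Br⁻(aq)]^6·[In³⁺(aq)]^2 = 4.49×10^−9 and log Q = −8.348.
E = E° − (0.0591/n)·log Q = +1.417 − (0.0591/6)(−8.348) = +1.50 V.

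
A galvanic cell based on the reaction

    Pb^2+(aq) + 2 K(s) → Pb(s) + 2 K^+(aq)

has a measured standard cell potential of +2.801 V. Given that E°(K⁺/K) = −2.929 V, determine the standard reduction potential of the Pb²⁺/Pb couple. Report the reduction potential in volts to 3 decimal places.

−0.128 V

In the reaction as written the Pb²⁺/Pb couple is reduced (cathode) and K⁺/K is oxidized (anode), so E°cell = E°(Pb²⁺/Pb) − E°(K⁺/K).
E°(Pb²⁺/Pb) = E°cell + E°(anode) = +2.801 + (−2.929) = −0.128 V.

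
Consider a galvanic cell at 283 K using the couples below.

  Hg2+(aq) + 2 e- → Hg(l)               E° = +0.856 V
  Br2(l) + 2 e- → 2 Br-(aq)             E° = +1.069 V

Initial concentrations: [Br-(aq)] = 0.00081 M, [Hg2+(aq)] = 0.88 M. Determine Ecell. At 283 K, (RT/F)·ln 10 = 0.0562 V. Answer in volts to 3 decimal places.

+0.388 V

Since E°(Br₂/Br⁻) > E°(Hg²⁺/Hg), Br₂/Br⁻ serves as the cathode.
E°cell = E°cat − E°an = +1.069 − (+0.856) = +0.213 V; n = 2.
For the overall reaction Br2(l) + Hg(l) → 2 Br-(aq) + Hg2+(aq), Q = [Br-(aq)]^2·[Hg2+(aq)] = 5.77×10^−7, giving log Q = −6.239.
E = E° − (0.0562/n)·log Q = +0.213 − (0.0562/2)(−6.239) = +0.388 V.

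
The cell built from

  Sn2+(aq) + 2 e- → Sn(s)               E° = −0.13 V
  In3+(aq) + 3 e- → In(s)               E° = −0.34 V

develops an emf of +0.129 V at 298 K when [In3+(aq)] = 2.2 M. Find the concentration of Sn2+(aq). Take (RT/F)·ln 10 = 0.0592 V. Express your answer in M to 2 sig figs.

0.0031 M

The Sn²⁺/Sn couple has the larger reduction potential, so it is the cathode: E°cell = −0.13 − (−0.34) = +0.21 V and n = 6.
Rearranging E = E° − (0.0592/n)·log Q gives log Q = 6(+0.21 − (+0.129))/0.0592 = 8.209.
Balancing electrons gives 3 Sn2+(aq) + 2 In(s) → 3 Sn(s) + 2 In3+(aq); thus Q = [In3+(aq)]^2 / [Sn2+(aq)]^3.
Solving for the unknown gives log [Sn2+(aq)] = −2.508, so [Sn2+(aq)] ≈ 0.0031 M.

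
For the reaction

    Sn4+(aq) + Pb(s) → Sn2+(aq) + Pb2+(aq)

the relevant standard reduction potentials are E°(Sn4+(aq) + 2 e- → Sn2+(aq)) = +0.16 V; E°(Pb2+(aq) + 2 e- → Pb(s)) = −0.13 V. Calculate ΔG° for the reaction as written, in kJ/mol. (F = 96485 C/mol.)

−56.0 kJ/mol

In the reaction as written Sn4+(aq) is reduced, so the Sn⁴⁺/Sn²⁺ couple is the cathode and Pb²⁺/Pb is the anode.
E°cell = +0.16 − (−0.13) = +0.29 V; balancing electrons gives n = 2.
ΔG° = −nFE°cell = −(2)(96485)(+0.29) J/mol = −56.0 kJ/mol.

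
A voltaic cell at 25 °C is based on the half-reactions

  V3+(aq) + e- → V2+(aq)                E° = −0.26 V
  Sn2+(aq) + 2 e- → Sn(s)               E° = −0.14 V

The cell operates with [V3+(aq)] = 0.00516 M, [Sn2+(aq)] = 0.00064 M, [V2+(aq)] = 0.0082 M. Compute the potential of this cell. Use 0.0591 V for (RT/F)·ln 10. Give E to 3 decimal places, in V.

+0.038 V

Since E°(Sn²⁺/Sn) > E°(V³⁺/V²⁺), Sn²⁺/Sn serves as the cathode.
The standard potential is −0.14 − (−0.26) = +0.12 V and the balanced reaction transfers n = 2 electrons.
The balanced reaction is Sn2+(aq) + 2 V2+(aq) → Sn(s) + 2 V3+(aq), so Q = [V3+(aq)]^2 / ([Sn2+(aq)]·[V2+(aq)]^2) = 619 and log Q = 2.791.
By the Nernst equation, E = +0.12 − (0.0591/2)·(2.791) = +0.038 V.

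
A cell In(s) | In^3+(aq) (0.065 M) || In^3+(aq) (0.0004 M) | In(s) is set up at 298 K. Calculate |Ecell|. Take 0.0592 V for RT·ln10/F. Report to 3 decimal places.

0.044 V

For a concentration cell E°cell = 0, since both electrodes use the same couple.
The compartment with the higher In^3+(aq) concentration (0.065 M) acts as the cathode; ions are reduced there and produced at the dilute (0.0004 M) anode.
With n = 3, Ecell = −(0.0592/3)·log([dilute]/[conc]) = −(0.0592/3)·log(0.0004/0.065) = +0.044 V.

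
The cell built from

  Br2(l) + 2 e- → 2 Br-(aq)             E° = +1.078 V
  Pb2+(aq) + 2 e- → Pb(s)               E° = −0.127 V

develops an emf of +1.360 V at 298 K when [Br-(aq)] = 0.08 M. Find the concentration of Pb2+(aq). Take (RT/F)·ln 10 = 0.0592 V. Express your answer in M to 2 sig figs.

0.00091 M

With Br₂/Br⁻ at the cathode and Pb²⁺/Pb at the anode, E°cell = +1.078 − (−0.127) = +1.205 V (n = 2).
Since E = E° − (0.0592/n)·log Q, log Q = n(E° − E)/0.0592 = −5.236.
Balancing electrons gives Br2(l) + Pb(s) → 2 Br-(aq) + Pb2+(aq); thus Q = [Br-(aq)]^2·[Pb2+(aq)].
Substituting the known concentrations and solving, log [Pb2+(aq)] = −3.042 and [Pb2+(aq)] = 0.00091 M.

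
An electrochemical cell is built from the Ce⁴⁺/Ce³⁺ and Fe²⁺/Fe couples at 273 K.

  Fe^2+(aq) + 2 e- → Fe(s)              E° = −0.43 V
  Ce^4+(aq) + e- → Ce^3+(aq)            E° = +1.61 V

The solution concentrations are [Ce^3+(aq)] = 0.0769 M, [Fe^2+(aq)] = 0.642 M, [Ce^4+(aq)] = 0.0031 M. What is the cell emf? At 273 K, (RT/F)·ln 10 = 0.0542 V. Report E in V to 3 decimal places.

Ce⁴⁺/Ce³⁺ is reduced (cathode, E° = +1.61 V) and Fe²⁺/Fe is oxidized (anode).
E°cell = +1.61 − (−0.43) = +2.04 V, with n = 2 electrons transferred.
Balancing gives 2 Ce^4+(aq) + Fe(s) → 2 Ce^3+(aq) + Fe^2+(aq); hence Q = ([Ce^3+(aq)]^2·[Fe^2+(aq)]) / [Ce^4+(aq)]^2 = 395 (log Q = 2.597).
E = E° − (0.0542/n)·log Q = +2.04 − (0.0542/2)(2.597) = +1.970 V.

+1.970 V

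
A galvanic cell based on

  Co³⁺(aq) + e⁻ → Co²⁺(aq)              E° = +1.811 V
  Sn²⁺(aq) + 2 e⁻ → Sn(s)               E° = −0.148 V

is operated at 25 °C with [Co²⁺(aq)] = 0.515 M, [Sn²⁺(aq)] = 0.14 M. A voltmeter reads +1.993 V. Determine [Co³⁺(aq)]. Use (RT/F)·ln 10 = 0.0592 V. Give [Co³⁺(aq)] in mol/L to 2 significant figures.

0.72 M

Co³⁺/Co²⁺ is the cathode (higher E°); E°cell = +1.811 − (−0.148) = +1.959 V with n = 2.
From the Nernst equation, log Q = n(E° − E)/0.0592 = 2·(+1.959 − (+1.993))/0.0592 = −1.149.
Balancing electrons gives 2 Co³⁺(aq) + Sn(s) → 2 Co²⁺(aq) + Sn²⁺(aq); thus Q = ([Co²⁺(aq)]^2·[Sn²⁺(aq)]) / [Co³⁺(aq)]^2.
Solving for the unknown gives log [Co³⁺(aq)] = −0.141, so [Co³⁺(aq)] ≈ 0.72 M.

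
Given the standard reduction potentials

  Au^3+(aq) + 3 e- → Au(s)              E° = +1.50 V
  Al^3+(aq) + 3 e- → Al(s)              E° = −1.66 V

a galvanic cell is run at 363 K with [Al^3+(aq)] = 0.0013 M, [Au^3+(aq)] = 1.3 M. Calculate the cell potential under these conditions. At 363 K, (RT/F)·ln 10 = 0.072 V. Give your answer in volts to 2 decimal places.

+3.23 V

Since E°(Au³⁺/Au) > E°(Al³⁺/Al), Au³⁺/Au serves as the cathode.
E°cell = E°cat − E°an = +1.50 − (−1.66) = +3.16 V; n = 3.
The balanced reaction is Au^3+(aq) + Al(s) → Au(s) + Al^3+(aq), so Q = [Al^3+(aq)] / [Au^3+(aq)] = 0.001 and log Q = −3.000.
E = E° − (0.072/n)·log Q = +3.16 − (0.072/3)(−3.000) = +3.23 V.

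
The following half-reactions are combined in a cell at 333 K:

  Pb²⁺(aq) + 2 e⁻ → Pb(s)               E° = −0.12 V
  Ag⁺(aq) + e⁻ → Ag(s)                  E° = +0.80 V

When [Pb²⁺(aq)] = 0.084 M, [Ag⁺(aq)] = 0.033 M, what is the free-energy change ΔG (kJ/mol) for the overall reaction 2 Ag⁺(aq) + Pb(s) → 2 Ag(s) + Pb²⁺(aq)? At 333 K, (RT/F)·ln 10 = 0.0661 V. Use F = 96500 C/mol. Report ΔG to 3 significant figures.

E°cell = +0.80 − (−0.12) = +0.92 V; the balanced reaction transfers n = 2 electrons.
Q = [Pb²⁺(aq)] / [Ag⁺(aq)]^2 = 77.1, so log Q = 1.887 and E = +0.92 − (0.0661/2)(1.887) = +0.8576 V.
Finally ΔG = −nFE = −(2)(96500 C/mol)(+0.8576 V) = −166 kJ/mol.

−166 kJ/mol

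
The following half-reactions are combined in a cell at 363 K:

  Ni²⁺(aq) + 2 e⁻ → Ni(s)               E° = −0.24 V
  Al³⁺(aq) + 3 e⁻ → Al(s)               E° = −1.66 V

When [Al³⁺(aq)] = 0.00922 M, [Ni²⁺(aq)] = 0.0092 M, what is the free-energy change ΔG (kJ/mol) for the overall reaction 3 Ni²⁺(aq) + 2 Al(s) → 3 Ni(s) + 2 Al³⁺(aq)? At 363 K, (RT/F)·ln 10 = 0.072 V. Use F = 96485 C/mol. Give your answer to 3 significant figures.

E°cell = −0.24 − (−1.66) = +1.42 V; the balanced reaction transfers n = 6 electrons.
Q = [Al³⁺(aq)]^2 / [Ni²⁺(aq)]^3 = 109, so log Q = 2.038 and E = +1.42 − (0.072/6)(2.038) = +1.3955 V.
Finally ΔG = −nFE = −(6)(96485 C/mol)(+1.3955 V) = −808 kJ/mol.

−808 kJ/mol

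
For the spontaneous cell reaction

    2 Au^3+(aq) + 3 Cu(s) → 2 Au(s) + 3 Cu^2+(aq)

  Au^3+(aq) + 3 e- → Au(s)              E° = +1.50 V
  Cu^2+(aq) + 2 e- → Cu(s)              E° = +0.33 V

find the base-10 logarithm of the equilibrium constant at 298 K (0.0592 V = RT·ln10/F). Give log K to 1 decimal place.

The Au³⁺/Au couple is reduced (cathode); E°cell = +1.50 − (+0.33) = +1.17 V with n = 6.
At equilibrium E = 0, so log K = nE°cell / 0.0592 = (6)(+1.17) / 0.0592 = 118.6.

log K = 118.6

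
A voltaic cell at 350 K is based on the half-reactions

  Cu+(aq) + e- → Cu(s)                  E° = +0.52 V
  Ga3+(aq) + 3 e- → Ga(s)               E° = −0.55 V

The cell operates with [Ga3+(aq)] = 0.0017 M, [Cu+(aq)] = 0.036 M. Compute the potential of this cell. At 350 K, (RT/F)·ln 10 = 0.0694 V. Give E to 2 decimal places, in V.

The Cu⁺/Cu couple has the more positive E°, so it is the cathode; Ga³⁺/Ga is the anode.
E°cell = E°cat − E°an = +0.52 − (−0.55) = +1.07 V; n = 3.
The balanced reaction is 3 Cu+(aq) + Ga(s) → 3 Cu(s) + Ga3+(aq), so Q = [Ga3+(aq)] / [Cu+(aq)]^3 = 36.4 and log Q = 1.562.
By the Nernst equation, E = +1.07 − (0.0694/3)·(1.562) = +1.03 V.

+1.03 V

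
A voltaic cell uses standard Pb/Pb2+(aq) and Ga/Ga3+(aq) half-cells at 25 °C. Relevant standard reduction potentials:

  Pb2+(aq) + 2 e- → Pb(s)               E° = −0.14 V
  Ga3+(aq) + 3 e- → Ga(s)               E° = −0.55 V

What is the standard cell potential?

+0.41 V

Of the two couples in this cell, the one with the more positive reduction potential is reduced at the cathode: here that is Pb²⁺/Pb (−0.14 V); Ga³⁺/Ga (−0.55 V) is the anode.
E°cell = E°(cathode) − E°(anode) = −0.14 − (−0.55) = +0.41 V.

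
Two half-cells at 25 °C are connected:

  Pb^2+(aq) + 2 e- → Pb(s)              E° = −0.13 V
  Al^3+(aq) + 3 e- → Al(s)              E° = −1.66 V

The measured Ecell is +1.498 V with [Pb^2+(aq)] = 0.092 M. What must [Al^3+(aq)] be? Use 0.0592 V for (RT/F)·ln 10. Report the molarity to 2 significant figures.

With Pb²⁺/Pb at the cathode and Al³⁺/Al at the anode, E°cell = −0.13 − (−1.66) = +1.53 V (n = 6).
Rearranging E = E° − (0.0592/n)·log Q gives log Q = 6(+1.53 − (+1.498))/0.0592 = 3.243.
For 3 Pb^2+(aq) + 2 Al(s) → 3 Pb(s) + 2 Al^3+(aq), the reaction quotient is Q = [Al^3+(aq)]^2 / [Pb^2+(aq)]^3.
Solving for the unknown gives log [Al^3+(aq)] = 0.067, so [Al^3+(aq)] ≈ 1.2 M.

1.2 M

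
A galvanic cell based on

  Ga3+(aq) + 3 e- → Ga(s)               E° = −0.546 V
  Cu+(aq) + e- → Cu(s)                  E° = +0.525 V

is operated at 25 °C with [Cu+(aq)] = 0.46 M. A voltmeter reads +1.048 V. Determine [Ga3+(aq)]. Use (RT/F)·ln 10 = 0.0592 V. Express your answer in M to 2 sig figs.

Cu⁺/Cu is the cathode (higher E°); E°cell = +0.525 − (−0.546) = +1.071 V with n = 3.
Rearranging E = E° − (0.0592/n)·log Q gives log Q = 3(+1.071 − (+1.048))/0.0592 = 1.166.
For 3 Cu+(aq) + Ga(s) → 3 Cu(s) + Ga3+(aq), the reaction quotient is Q = [Ga3+(aq)] / [Cu+(aq)]^3.
Substituting the known concentrations and solving, log [Ga3+(aq)] = 0.154 and [Ga3+(aq)] = 1.4 M.

1.4 M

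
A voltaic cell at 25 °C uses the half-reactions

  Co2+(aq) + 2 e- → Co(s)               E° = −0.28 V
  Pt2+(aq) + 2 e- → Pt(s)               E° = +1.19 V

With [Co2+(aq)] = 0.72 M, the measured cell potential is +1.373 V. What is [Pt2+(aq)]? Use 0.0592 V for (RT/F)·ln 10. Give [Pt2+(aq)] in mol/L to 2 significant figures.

0.00038 M

Pt²⁺/Pt is the cathode (higher E°); E°cell = +1.19 − (−0.28) = +1.47 V with n = 2.
Since E = E° − (0.0592/n)·log Q, log Q = n(E° − E)/0.0592 = 3.277.
For Pt2+(aq) + Co(s) → Pt(s) + Co2+(aq), the reaction quotient is Q = [Co2+(aq)] / [Pt2+(aq)].
Substituting the known concentrations and solving, log [Pt2+(aq)] = −3.420 and [Pt2+(aq)] = 0.00038 M.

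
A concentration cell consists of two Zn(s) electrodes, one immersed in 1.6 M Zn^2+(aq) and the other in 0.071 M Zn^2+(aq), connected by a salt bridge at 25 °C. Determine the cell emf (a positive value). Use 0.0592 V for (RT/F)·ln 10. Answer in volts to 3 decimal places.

For a concentration cell E°cell = 0, since both electrodes use the same couple.
The compartment with the higher Zn^2+(aq) concentration (1.6 M) acts as the cathode; ions are reduced there and produced at the dilute (0.071 M) anode.
With n = 2, Ecell = −(0.0592/2)·log([dilute]/[conc]) = −(0.0592/2)·log(0.071/1.6) = +0.040 V.

0.040 V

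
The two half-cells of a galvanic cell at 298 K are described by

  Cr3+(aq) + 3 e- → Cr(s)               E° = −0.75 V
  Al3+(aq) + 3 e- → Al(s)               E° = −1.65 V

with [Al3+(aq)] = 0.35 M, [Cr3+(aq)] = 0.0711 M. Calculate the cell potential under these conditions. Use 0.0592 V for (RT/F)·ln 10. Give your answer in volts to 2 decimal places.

Since E°(Cr³⁺/Cr) > E°(Al³⁺/Al), Cr³⁺/Cr serves as the cathode.
The standard potential is −0.75 − (−1.65) = +0.90 V and the balanced reaction transfers n = 3 electrons.
For the overall reaction Cr3+(aq) + Al(s) → Cr(s) + Al3+(aq), Q = [Al3+(aq)] / [Cr3+(aq)] = 4.92, giving log Q = 0.692.
By the Nernst equation, E = +0.90 − (0.0592/3)·(0.692) = +0.89 V.

+0.89 V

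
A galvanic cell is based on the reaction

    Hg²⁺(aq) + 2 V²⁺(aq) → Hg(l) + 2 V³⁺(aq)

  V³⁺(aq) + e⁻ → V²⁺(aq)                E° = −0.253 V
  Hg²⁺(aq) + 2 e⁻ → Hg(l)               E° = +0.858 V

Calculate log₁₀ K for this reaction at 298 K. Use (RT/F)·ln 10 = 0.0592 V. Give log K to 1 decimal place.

log K = 37.5

The Hg²⁺/Hg couple is reduced (cathode); E°cell = +0.858 − (−0.253) = +1.111 V with n = 2.
At equilibrium E = 0, so log K = nE°cell / 0.0592 = (2)(+1.111) / 0.0592 = 37.5.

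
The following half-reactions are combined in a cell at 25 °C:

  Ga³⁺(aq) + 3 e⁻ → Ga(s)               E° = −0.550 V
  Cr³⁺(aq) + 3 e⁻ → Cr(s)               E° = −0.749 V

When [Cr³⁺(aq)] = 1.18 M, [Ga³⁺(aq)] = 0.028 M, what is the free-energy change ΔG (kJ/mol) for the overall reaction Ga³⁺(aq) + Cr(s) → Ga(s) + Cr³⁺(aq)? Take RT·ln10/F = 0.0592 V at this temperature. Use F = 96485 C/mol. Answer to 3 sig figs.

The standard cell potential is −0.550 − (−0.749) = +0.199 V, with n = 3 electrons in the balanced equation.
Here Q = [Cr³⁺(aq)] / [Ga³⁺(aq)] = 42.1 (log Q = 1.625), giving E = +0.199 − (0.0592/3)·(1.625) = +0.1669 V.
Finally ΔG = −nFE = −(3)(96485 C/mol)(+0.1669 V) = −48.3 kJ/mol.

−48.3 kJ/mol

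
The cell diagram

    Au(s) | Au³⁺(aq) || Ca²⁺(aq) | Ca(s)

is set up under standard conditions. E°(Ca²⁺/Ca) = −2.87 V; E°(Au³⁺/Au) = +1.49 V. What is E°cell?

−4.36 V

By convention the left-hand electrode in cell notation is the anode (oxidation) and the right-hand electrode is the cathode (reduction).
E°cell = E°(right) − E°(left) = −2.87 − (+1.49) = −4.36 V.
The negative sign shows that, as written, the cell would require an external voltage to drive the reaction.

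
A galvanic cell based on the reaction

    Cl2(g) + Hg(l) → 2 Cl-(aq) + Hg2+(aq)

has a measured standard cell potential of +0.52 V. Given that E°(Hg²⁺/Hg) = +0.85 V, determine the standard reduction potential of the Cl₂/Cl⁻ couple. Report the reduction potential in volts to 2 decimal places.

+1.37 V

In the reaction as written the Cl₂/Cl⁻ couple is reduced (cathode) and Hg²⁺/Hg is oxidized (anode), so E°cell = E°(Cl₂/Cl⁻) − E°(Hg²⁺/Hg).
E°(Cl₂/Cl⁻) = E°cell + E°(anode) = +0.52 + (+0.85) = +1.37 V.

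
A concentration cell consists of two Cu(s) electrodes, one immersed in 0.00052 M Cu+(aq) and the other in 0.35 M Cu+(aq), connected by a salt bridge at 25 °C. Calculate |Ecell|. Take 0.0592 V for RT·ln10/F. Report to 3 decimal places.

For a concentration cell E°cell = 0, since both electrodes use the same couple.
The compartment with the higher Cu+(aq) concentration (0.35 M) acts as the cathode; ions are reduced there and produced at the dilute (0.00052 M) anode.
With n = 1, Ecell = −(0.0592/1)·log([dilute]/[conc]) = −(0.0592/1)·log(0.00052/0.35) = +0.167 V.

0.167 V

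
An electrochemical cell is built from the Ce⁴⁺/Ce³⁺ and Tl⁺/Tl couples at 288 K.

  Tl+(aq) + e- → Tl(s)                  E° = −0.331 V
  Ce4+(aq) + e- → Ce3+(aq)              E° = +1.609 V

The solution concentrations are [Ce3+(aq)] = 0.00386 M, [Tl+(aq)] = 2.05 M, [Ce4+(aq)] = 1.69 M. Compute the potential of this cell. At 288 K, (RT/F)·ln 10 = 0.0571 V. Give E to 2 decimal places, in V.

Ce⁴⁺/Ce³⁺ is reduced (cathode, E° = +1.609 V) and Tl⁺/Tl is oxidized (anode).
E°cell = +1.609 − (−0.331) = +1.940 V, with n = 1 electron transferred.
For the overall reaction Ce4+(aq) + Tl(s) → Ce3+(aq) + Tl+(aq), Q = ([Ce3+(aq)]·[Tl+(aq)]) / [Ce4+(aq)] = 0.00468, giving log Q = −2.330.
E = E° − (0.0571/n)·log Q = +1.940 − (0.0571/1)(−2.330) = +2.07 V.

+2.07 V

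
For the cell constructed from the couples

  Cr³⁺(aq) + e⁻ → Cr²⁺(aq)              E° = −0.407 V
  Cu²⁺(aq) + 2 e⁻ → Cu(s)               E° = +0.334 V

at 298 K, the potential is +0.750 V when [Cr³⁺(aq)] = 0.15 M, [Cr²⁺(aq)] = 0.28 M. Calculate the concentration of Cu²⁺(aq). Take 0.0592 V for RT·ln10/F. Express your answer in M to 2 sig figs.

0.58 M

With Cu²⁺/Cu at the cathode and Cr³⁺/Cr²⁺ at the anode, E°cell = +0.334 − (−0.407) = +0.741 V (n = 2).
Since E = E° − (0.0592/n)·log Q, log Q = n(E° − E)/0.0592 = −0.304.
The balanced reaction is Cu²⁺(aq) + 2 Cr²⁺(aq) → Cu(s) + 2 Cr³⁺(aq), so Q = [Cr³⁺(aq)]^2 / ([Cu²⁺(aq)]·[Cr²⁺(aq)]^2).
Substituting the known concentrations and solving, log [Cu²⁺(aq)] = −0.238 and [Cu²⁺(aq)] = 0.58 M.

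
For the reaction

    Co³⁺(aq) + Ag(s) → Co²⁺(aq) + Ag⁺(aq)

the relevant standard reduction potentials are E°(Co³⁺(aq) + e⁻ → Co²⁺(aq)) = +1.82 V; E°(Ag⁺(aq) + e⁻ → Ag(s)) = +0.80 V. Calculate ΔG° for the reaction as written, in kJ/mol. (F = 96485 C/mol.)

In the reaction as written Co³⁺(aq) is reduced, so the Co³⁺/Co²⁺ couple is the cathode and Ag⁺/Ag is the anode.
E°cell = +1.82 − (+0.80) = +1.02 V; balancing electrons gives n = 1.
ΔG° = −nFE°cell = −(1)(96485)(+1.02) J/mol = −98.4 kJ/mol.

−98.4 kJ/mol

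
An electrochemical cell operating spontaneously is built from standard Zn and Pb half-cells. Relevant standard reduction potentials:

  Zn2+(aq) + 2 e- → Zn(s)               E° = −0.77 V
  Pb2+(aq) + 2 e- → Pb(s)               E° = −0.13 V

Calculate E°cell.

+0.64 V

The Pb²⁺/Pb couple has the higher E°, so Pb ion is reduced (cathode) and Zn is oxidized (anode).
E°cell = E°(cathode) − E°(anode) = −0.13 − (−0.77) = +0.64 V.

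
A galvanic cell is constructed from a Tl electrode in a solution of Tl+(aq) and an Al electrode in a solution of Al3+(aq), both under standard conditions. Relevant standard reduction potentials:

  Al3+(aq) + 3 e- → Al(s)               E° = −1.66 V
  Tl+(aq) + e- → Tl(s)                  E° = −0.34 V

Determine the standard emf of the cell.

The Tl⁺/Tl couple has the higher E°, so Tl ion is reduced (cathode) and Al is oxidized (anode).
E°cell = E°(cathode) − E°(anode) = −0.34 − (−1.66) = +1.32 V.

+1.32 V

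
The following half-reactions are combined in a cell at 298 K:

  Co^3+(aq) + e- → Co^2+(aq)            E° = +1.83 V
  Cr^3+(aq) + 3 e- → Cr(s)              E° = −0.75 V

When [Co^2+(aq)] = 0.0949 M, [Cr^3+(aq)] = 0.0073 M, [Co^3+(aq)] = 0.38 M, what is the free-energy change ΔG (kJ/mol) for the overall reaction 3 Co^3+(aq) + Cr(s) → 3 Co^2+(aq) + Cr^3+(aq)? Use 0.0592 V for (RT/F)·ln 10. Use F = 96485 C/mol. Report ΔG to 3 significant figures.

With Co³⁺/Co²⁺ reduced at the cathode, E°cell = +1.83 − (−0.75) = +2.58 V and n = 3.
Here Q = ([Co^2+(aq)]^3·[Cr^3+(aq)]) / [Co^3+(aq)]^3 = 0.000114 (log Q = −3.944), giving E = +2.58 − (0.0592/3)·(−3.944) = +2.6578 V.
Then ΔG = −nFE = −3 × 96485 × +2.6578 J/mol = −769 kJ/mol.

−769 kJ/mol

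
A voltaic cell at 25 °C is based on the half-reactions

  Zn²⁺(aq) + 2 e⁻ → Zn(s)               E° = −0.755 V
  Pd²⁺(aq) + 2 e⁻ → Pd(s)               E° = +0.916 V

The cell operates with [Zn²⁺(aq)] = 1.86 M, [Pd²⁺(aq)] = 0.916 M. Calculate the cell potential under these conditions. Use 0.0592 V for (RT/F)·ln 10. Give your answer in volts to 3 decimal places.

+1.662 V

Pd²⁺/Pd is reduced (cathode, E° = +0.916 V) and Zn²⁺/Zn is oxidized (anode).
E°cell = +0.916 − (−0.755) = +1.671 V, with n = 2 electrons transferred.
Balancing gives Pd²⁺(aq) + Zn(s) → Pd(s) + Zn²⁺(aq); hence Q = [Zn²⁺(aq)] / [Pd²⁺(aq)] = 2.03 (log Q = 0.308).
By the Nernst equation, E = +1.671 − (0.0592/2)·(0.308) = +1.662 V.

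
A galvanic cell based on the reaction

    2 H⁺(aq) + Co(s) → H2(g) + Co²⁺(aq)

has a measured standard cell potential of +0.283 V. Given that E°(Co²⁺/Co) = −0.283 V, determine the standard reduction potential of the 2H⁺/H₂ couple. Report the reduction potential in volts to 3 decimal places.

In the reaction as written the 2H⁺/H₂ couple is reduced (cathode) and Co²⁺/Co is oxidized (anode), so E°cell = E°(2H⁺/H₂) − E°(Co²⁺/Co).
E°(2H⁺/H₂) = E°cell + E°(anode) = +0.283 + (−0.283) = +0.000 V.

+0.000 V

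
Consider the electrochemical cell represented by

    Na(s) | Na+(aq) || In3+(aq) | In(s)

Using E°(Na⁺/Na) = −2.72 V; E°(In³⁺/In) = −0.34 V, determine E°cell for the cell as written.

By convention the left-hand electrode in cell notation is the anode (oxidation) and the right-hand electrode is the cathode (reduction).
E°cell = E°(right) − E°(left) = −0.34 − (−2.72) = +2.38 V.

+2.38 V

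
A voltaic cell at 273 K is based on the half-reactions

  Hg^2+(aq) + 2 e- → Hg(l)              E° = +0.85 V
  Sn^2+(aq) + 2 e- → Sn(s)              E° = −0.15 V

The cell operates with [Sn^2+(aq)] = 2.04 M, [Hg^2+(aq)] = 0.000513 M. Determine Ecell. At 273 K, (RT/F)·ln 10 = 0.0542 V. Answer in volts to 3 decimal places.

Since E°(Hg²⁺/Hg) > E°(Sn²⁺/Sn), Hg²⁺/Hg serves as the cathode.
E°cell = +0.85 − (−0.15) = +1.00 V, with n = 2 electrons transferred.
The balanced reaction is Hg^2+(aq) + Sn(s) → Hg(l) + Sn^2+(aq), so Q = [Sn^2+(aq)] / [Hg^2+(aq)] = 3.98×10^3 and log Q = 3.600.
E = E° − (0.0542/n)·log Q = +1.00 − (0.0542/2)(3.600) = +0.902 V.

+0.902 V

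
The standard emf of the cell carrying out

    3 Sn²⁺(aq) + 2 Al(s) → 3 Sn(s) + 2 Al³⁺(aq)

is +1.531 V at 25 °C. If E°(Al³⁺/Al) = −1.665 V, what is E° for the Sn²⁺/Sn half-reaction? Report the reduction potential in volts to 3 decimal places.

−0.134 V

In the reaction as written the Sn²⁺/Sn couple is reduced (cathode) and Al³⁺/Al is oxidized (anode), so E°cell = E°(Sn²⁺/Sn) − E°(Al³⁺/Al).
E°(Sn²⁺/Sn) = E°cell + E°(anode) = +1.531 + (−1.665) = −0.134 V.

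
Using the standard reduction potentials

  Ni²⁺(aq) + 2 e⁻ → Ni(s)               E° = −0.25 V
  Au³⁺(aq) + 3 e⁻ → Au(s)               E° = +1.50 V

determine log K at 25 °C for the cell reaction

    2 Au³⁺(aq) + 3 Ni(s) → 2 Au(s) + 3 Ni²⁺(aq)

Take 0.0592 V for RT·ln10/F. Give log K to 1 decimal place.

The Au³⁺/Au couple is reduced (cathode); E°cell = +1.50 − (−0.25) = +1.75 V with n = 6.
At equilibrium E = 0, so log K = nE°cell / 0.0592 = (6)(+1.75) / 0.0592 = 177.4.

log K = 177.4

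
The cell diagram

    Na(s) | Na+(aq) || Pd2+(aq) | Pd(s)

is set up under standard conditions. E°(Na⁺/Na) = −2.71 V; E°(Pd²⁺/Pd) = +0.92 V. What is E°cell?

+3.63 V

By convention the left-hand electrode in cell notation is the anode (oxidation) and the right-hand electrode is the cathode (reduction).
E°cell = E°(right) − E°(left) = +0.92 − (−2.71) = +3.63 V.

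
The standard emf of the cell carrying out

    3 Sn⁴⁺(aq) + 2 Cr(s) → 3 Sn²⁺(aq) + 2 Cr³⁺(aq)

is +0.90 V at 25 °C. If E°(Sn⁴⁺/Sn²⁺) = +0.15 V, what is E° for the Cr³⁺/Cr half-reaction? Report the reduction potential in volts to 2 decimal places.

−0.75 V

In the reaction as written the Sn⁴⁺/Sn²⁺ couple is reduced (cathode) and Cr³⁺/Cr is oxidized (anode), so E°cell = E°(Sn⁴⁺/Sn²⁺) − E°(Cr³⁺/Cr).
E°(Cr³⁺/Cr) = E°(cathode) − E°cell = +0.15 − (+0.90) = −0.75 V.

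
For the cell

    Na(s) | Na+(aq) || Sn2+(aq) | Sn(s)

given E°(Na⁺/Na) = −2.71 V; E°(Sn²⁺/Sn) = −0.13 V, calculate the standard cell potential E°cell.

+2.58 V

By convention the left-hand electrode in cell notation is the anode (oxidation) and the right-hand electrode is the cathode (reduction).
E°cell = E°(right) − E°(left) = −0.13 − (−2.71) = +2.58 V.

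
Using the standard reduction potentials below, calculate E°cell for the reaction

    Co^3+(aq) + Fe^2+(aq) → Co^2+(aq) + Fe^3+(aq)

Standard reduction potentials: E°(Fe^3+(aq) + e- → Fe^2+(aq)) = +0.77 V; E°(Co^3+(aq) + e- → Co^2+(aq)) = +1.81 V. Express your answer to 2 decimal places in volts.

Co^3+(aq) gains electrons, so the Co³⁺/Co²⁺ couple is the cathode; the Fe³⁺/Fe²⁺ couple is the anode.
E°cell = E°(cathode) − E°(anode) = +1.81 − (+0.77) = +1.04 V.
The positive value indicates the reaction is spontaneous as written.

+1.04 V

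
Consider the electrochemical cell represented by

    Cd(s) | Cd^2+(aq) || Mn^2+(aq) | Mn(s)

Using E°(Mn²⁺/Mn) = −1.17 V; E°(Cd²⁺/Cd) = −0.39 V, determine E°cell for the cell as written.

By convention the left-hand electrode in cell notation is the anode (oxidation) and the right-hand electrode is the cathode (reduction).
E°cell = E°(right) − E°(left) = −1.17 − (−0.39) = −0.78 V.
The negative sign shows that, as written, the cell would require an external voltage to drive the reaction.

−0.78 V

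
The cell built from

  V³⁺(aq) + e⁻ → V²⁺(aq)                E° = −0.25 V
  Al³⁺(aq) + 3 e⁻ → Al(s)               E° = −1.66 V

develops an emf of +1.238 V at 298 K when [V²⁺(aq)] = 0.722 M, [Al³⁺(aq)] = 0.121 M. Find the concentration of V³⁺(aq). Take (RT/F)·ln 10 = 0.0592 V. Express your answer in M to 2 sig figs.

0.00044 M

With V³⁺/V²⁺ at the cathode and Al³⁺/Al at the anode, E°cell = −0.25 − (−1.66) = +1.41 V (n = 3).
Since E = E° − (0.0592/n)·log Q, log Q = n(E° − E)/0.0592 = 8.716.
Balancing electrons gives 3 V³⁺(aq) + Al(s) → 3 V²⁺(aq) + Al³⁺(aq); thus Q = ([V²⁺(aq)]^3·[Al³⁺(aq)]) / [V³⁺(aq)]^3.
Isolating [V³⁺(aq)] in Q = 10^{8.716} yields log [V³⁺(aq)] = −3.353, i.e. 0.00044 M.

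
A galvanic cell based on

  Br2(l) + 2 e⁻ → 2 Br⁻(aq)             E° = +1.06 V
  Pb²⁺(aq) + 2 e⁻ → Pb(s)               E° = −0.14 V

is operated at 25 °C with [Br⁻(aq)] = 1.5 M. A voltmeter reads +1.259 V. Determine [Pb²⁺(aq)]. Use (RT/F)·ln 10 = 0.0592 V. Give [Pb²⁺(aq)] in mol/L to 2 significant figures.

Br₂/Br⁻ is the cathode (higher E°); E°cell = +1.06 − (−0.14) = +1.20 V with n = 2.
Since E = E° − (0.0592/n)·log Q, log Q = n(E° − E)/0.0592 = −1.993.
For Br2(l) + Pb(s) → 2 Br⁻(aq) + Pb²⁺(aq), the reaction quotient is Q = [Br⁻(aq)]^2·[Pb²⁺(aq)].
Solving for the unknown gives log [Pb²⁺(aq)] = −2.345, so [Pb²⁺(aq)] ≈ 0.0045 M.

0.0045 M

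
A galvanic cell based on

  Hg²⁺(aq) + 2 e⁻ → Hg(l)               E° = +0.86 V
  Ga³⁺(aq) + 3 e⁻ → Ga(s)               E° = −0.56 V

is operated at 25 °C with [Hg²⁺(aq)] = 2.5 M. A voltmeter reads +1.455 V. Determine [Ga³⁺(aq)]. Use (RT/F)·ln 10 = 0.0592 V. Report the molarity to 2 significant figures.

The Hg²⁺/Hg couple has the larger reduction potential, so it is the cathode: E°cell = +0.86 − (−0.56) = +1.42 V and n = 6.
Rearranging E = E° − (0.0592/n)·log Q gives log Q = 6(+1.42 − (+1.455))/0.0592 = −3.547.
The balanced reaction is 3 Hg²⁺(aq) + 2 Ga(s) → 3 Hg(l) + 2 Ga³⁺(aq), so Q = [Ga³⁺(aq)]^2 / [Hg²⁺(aq)]^3.
Substituting the known concentrations and solving, log [Ga³⁺(aq)] = −1.177 and [Ga³⁺(aq)] = 0.067 M.

0.067 M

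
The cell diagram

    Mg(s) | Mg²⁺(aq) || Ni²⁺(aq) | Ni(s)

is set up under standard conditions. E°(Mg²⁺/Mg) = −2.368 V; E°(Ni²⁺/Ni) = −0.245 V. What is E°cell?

+2.123 V

By convention the left-hand electrode in cell notation is the anode (oxidation) and the right-hand electrode is the cathode (reduction).
E°cell = E°(right) − E°(left) = −0.245 − (−2.368) = +2.123 V.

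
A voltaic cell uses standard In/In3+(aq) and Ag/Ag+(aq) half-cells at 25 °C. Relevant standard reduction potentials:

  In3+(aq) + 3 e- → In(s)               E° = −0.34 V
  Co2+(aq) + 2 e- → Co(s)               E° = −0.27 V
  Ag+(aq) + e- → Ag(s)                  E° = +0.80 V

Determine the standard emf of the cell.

The Ag⁺/Ag couple has the higher E°, so Ag ion is reduced (cathode) and In is oxidized (anode).
E°cell = E°(cathode) − E°(anode) = +0.80 − (−0.34) = +1.14 V.

+1.14 V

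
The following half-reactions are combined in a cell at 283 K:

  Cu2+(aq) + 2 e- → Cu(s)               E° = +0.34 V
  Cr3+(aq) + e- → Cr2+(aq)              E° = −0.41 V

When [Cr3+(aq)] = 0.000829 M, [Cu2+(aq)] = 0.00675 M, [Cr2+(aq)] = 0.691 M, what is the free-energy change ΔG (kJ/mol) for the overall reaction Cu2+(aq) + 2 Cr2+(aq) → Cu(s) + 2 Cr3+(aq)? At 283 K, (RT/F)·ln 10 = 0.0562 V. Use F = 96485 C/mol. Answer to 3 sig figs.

E°cell = +0.34 − (−0.41) = +0.75 V; the balanced reaction transfers n = 2 electrons.
The reaction quotient is [Cr3+(aq)]^2 / ([Cu2+(aq)]·[Cr2+(aq)]^2) = 0.000213; by Nernst, E = +0.75 − (0.0562/2)(−3.671) = +0.8532 V.
ΔG = −nFE = −(2)(96485)(+0.8532) J/mol = −165 kJ/mol.

−165 kJ/mol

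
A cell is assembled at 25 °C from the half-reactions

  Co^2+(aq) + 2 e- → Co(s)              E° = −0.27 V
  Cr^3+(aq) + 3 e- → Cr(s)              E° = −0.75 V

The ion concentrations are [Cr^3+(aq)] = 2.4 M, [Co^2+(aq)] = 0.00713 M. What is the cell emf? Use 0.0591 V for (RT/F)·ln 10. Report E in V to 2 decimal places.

The Co²⁺/Co couple has the more positive E°, so it is the cathode; Cr³⁺/Cr is the anode.
E°cell = E°cat − E°an = −0.27 − (−0.75) = +0.48 V; n = 6.
For the overall reaction 3 Co^2+(aq) + 2 Cr(s) → 3 Co(s) + 2 Cr^3+(aq), Q = [Cr^3+(aq)]^2 / [Co^2+(aq)]^3 = 1.59×10^7, giving log Q = 7.201.
Applying E = E° − (RT ln10/nF)·log Q gives +0.48 − (0.0591/6)(7.201) = +0.41 V.

+0.41 V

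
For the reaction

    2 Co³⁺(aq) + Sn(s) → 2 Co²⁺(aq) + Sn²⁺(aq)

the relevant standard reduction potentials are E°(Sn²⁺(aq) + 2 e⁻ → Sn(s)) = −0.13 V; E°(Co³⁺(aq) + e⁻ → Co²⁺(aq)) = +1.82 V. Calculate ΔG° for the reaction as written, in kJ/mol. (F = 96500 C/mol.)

−376 kJ/mol

In the reaction as written Co³⁺(aq) is reduced, so the Co³⁺/Co²⁺ couple is the cathode and Sn²⁺/Sn is the anode.
E°cell = +1.82 − (−0.13) = +1.95 V; balancing electrons gives n = 2.
ΔG° = −nFE°cell = −(2)(96500)(+1.95) J/mol = −376 kJ/mol.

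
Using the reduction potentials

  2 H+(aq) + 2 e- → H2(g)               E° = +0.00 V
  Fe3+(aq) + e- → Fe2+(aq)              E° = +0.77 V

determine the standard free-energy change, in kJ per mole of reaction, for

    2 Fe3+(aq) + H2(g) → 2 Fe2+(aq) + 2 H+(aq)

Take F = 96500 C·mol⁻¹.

−149 kJ/mol

In the reaction as written Fe3+(aq) is reduced, so the Fe³⁺/Fe²⁺ couple is the cathode and 2H⁺/H₂ is the anode.
E°cell = +0.77 − (+0.00) = +0.77 V; balancing electrons gives n = 2.
ΔG° = −nFE°cell = −(2)(96500)(+0.77) J/mol = −149 kJ/mol.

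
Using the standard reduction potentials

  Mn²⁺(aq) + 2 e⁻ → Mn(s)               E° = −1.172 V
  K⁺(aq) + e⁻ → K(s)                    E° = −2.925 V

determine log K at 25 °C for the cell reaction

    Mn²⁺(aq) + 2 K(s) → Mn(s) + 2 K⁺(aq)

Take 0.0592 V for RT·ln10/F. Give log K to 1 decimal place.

log K = 59.2

The Mn²⁺/Mn couple is reduced (cathode); E°cell = −1.172 − (−2.925) = +1.753 V with n = 2.
At equilibrium E = 0, so log K = nE°cell / 0.0592 = (2)(+1.753) / 0.0592 = 59.2.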